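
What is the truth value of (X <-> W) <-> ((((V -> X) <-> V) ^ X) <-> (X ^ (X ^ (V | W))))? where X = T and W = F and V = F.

T

Substituting X=T, W=F, V=F:
X <-> W = T <-> F = F
V -> X = F -> T = T
(V -> X) <-> V = T <-> F = F
((V -> X) <-> V) ^ X = F ^ T = T
V | W = F | F = F
X ^ (V | W) = T ^ F = T
X ^ (X ^ (V | W)) = T ^ T = F
(((V -> X) <-> V) ^ X) <-> (X ^ (X ^ (V | W))) = T <-> F = F
(X <-> W) <-> ((((V -> X) <-> V) ^ X) <-> (X ^ (X ^ (V | W)))) = F <-> F = T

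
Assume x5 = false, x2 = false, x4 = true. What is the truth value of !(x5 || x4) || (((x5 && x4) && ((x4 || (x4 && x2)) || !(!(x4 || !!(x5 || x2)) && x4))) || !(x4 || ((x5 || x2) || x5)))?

x5 || x4 = false || true = true
!(x5 || x4) = !true = false
x5 && x4 = false && true = false
x4 && x2 = true && false = false
x4 || (x4 && x2) = true || false = true
x5 || x2 = false || false = false
!(x5 || x2) = !false = true
!!(x5 || x2) = !true = false
x4 || !!(x5 || x2) = true || false = true
!(x4 || !!(x5 || x2)) = !true = false
!(x4 || !!(x5 || x2)) && x4 = false && true = false
!(!(x4 || !!(x5 || x2)) && x4) = !false = true
(x4 || (x4 && x2)) || !(!(x4 || !!(x5 || x2)) && x4) = true || true = true
(x5 && x4) && ((x4 || (x4 && x2)) || !(!(x4 || !!(x5 || x2)) && x4)) = false && true = false
x5 || x2 = false || false = false
(x5 || x2) || x5 = false || false = false
x4 || ((x5 || x2) || x5) = true || false = true
!(x4 || ((x5 || x2) || x5)) = !true = false
((x5 && x4) && ((x4 || (x4 && x2)) || !(!(x4 || !!(x5 || x2)) && x4))) || !(x4 || ((x5 || x2) || x5)) = false || false = false
!(x5 || x4) || (((x5 && x4) && ((x4 || (x4 && x2)) || !(!(x4 || !!(x5 || x2)) && x4))) || !(x4 || ((x5 || x2) || x5))) = false || false = false

false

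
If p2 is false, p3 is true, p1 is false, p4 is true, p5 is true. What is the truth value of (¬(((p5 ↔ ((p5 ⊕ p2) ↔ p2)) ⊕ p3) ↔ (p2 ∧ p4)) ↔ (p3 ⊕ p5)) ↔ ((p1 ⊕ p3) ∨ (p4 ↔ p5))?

False

p5 ⊕ p2 = True ⊕ False = True
(p5 ⊕ p2) ↔ p2 = True ↔ False = False
p5 ↔ ((p5 ⊕ p2) ↔ p2) = True ↔ False = False
(p5 ↔ ((p5 ⊕ p2) ↔ p2)) ⊕ p3 = False ⊕ True = True
p2 ∧ p4 = False ∧ True = False
((p5 ↔ ((p5 ⊕ p2) ↔ p2)) ⊕ p3) ↔ (p2 ∧ p4) = True ↔ False = False
¬(((p5 ↔ ((p5 ⊕ p2) ↔ p2)) ⊕ p3) ↔ (p2 ∧ p4)) = ¬False = True
p3 ⊕ p5 = True ⊕ True = False
¬(((p5 ↔ ((p5 ⊕ p2) ↔ p2)) ⊕ p3) ↔ (p2 ∧ p4)) ↔ (p3 ⊕ p5) = True ↔ False = False
p1 ⊕ p3 = False ⊕ True = True
p4 ↔ p5 = True ↔ True = True
(p1 ⊕ p3) ∨ (p4 ↔ p5) = True ∨ True = True
(¬(((p5 ↔ ((p5 ⊕ p2) ↔ p2)) ⊕ p3) ↔ (p2 ∧ p4)) ↔ (p3 ⊕ p5)) ↔ ((p1 ⊕ p3) ∨ (p4 ↔ p5)) = False ↔ True = False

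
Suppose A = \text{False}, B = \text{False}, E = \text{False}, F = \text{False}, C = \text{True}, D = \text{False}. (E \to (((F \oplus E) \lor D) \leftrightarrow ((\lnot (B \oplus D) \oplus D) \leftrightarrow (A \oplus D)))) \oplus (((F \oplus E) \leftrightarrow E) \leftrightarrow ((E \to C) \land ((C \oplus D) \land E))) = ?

F \oplus E = \text{False} \oplus \text{False} = \text{False}
(F \oplus E) \lor D = \text{False} \lor \text{False} = \text{False}
B \oplus D = \text{False} \oplus \text{False} = \text{False}
\lnot (B \oplus D) = \lnot \text{False} = \text{True}
\lnot (B \oplus D) \oplus D = \text{True} \oplus \text{False} = \text{True}
A \oplus D = \text{False} \oplus \text{False} = \text{False}
(\lnot (B \oplus D) \oplus D) \leftrightarrow (A \oplus D) = \text{True} \leftrightarrow \text{False} = \text{False}
((F \oplus E) \lor D) \leftrightarrow ((\lnot (B \oplus D) \oplus D) \leftrightarrow (A \oplus D)) = \text{False} \leftrightarrow \text{False} = \text{True}
E \to (((F \oplus E) \lor D) \leftrightarrow ((\lnot (B \oplus D) \oplus D) \leftrightarrow (A \oplus D))) = \text{False} \to \text{True} = \text{True}
F \oplus E = \text{False} \oplus \text{False} = \text{False}
(F \oplus E) \leftrightarrow E = \text{False} \leftrightarrow \text{False} = \text{True}
E \to C = \text{False} \to \text{True} = \text{True}
C \oplus D = \text{True} \oplus \text{False} = \text{True}
(C \oplus D) \land E = \text{True} \land \text{False} = \text{False}
(E \to C) \land ((C \oplus D) \land E) = \text{True} \land \text{False} = \text{False}
((F \oplus E) \leftrightarrow E) \leftrightarrow ((E \to C) \land ((C \oplus D) \land E)) = \text{True} \leftrightarrow \text{False} = \text{False}
(E \to (((F \oplus E) \lor D) \leftrightarrow ((\lnot (B \oplus D) \oplus D) \leftrightarrow (A \oplus D)))) \oplus (((F \oplus E) \leftrightarrow E) \leftrightarrow ((E \to C) \land ((C \oplus D) \land E))) = \text{True} \oplus \text{False} = \text{True}

\text{True}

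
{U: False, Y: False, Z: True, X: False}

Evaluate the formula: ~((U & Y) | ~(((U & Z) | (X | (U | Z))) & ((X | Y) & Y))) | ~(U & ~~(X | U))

True

U & Y = False & False = False
U & Z = False & True = False
U | Z = False | True = True
X | (U | Z) = False | True = True
(U & Z) | (X | (U | Z)) = False | True = True
X | Y = False | False = False
(X | Y) & Y = False & False = False
((U & Z) | (X | (U | Z))) & ((X | Y) & Y) = True & False = False
~(((U & Z) | (X | (U | Z))) & ((X | Y) & Y)) = ~False = True
(U & Y) | ~(((U & Z) | (X | (U | Z))) & ((X | Y) & Y)) = False | True = True
~((U & Y) | ~(((U & Z) | (X | (U | Z))) & ((X | Y) & Y))) = ~True = False
X | U = False | False = False
~(X | U) = ~False = True
~~(X | U) = ~True = False
U & ~~(X | U) = False & False = False
~(U & ~~(X | U)) = ~False = True
~((U & Y) | ~(((U & Z) | (X | (U | Z))) & ((X | Y) & Y))) | ~(U & ~~(X | U)) = False | True = True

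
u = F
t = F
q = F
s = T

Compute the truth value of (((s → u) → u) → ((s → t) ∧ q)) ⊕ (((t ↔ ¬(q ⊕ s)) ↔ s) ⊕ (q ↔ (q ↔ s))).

s → u = T → F = F
(s → u) → u = F → F = T
s → t = T → F = F
(s → t) ∧ q = F ∧ F = F
((s → u) → u) → ((s → t) ∧ q) = T → F = F
q ⊕ s = F ⊕ T = T
¬(q ⊕ s) = ¬T = F
t ↔ ¬(q ⊕ s) = F ↔ F = T
(t ↔ ¬(q ⊕ s)) ↔ s = T ↔ T = T
q ↔ s = F ↔ T = F
q ↔ (q ↔ s) = F ↔ F = T
((t ↔ ¬(q ⊕ s)) ↔ s) ⊕ (q ↔ (q ↔ s)) = T ⊕ T = F
(((s → u) → u) → ((s → t) ∧ q)) ⊕ (((t ↔ ¬(q ⊕ s)) ↔ s) ⊕ (q ↔ (q ↔ s))) = F ⊕ F = F

F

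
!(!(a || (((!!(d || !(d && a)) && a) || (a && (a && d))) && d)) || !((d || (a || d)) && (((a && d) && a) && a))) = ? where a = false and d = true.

false

d && a = true && false = false
!(d && a) = !false = true
d || !(d && a) = true || true = true
!(d || !(d && a)) = !true = false
!!(d || !(d && a)) = !false = true
!!(d || !(d && a)) && a = true && false = false
a && d = false && true = false
a && (a && d) = false && false = false
(!!(d || !(d && a)) && a) || (a && (a && d)) = false || false = false
((!!(d || !(d && a)) && a) || (a && (a && d))) && d = false && true = false
a || (((!!(d || !(d && a)) && a) || (a && (a && d))) && d) = false || false = false
!(a || (((!!(d || !(d && a)) && a) || (a && (a && d))) && d)) = !false = true
a || d = false || true = true
d || (a || d) = true || true = true
a && d = false && true = false
(a && d) && a = false && false = false
((a && d) && a) && a = false && false = false
(d || (a || d)) && (((a && d) && a) && a) = true && false = false
!((d || (a || d)) && (((a && d) && a) && a)) = !false = true
!(a || (((!!(d || !(d && a)) && a) || (a && (a && d))) && d)) || !((d || (a || d)) && (((a && d) && a) && a)) = true || true = true
!(!(a || (((!!(d || !(d && a)) && a) || (a && (a && d))) && d)) || !((d || (a || d)) && (((a && d) && a) && a))) = !true = false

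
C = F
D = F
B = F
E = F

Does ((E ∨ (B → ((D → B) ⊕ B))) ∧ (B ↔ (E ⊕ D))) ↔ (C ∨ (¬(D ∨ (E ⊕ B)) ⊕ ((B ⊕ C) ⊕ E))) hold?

D → B = F → F = T
(D → B) ⊕ B = T ⊕ F = T
B → ((D → B) ⊕ B) = F → T = T
E ∨ (B → ((D → B) ⊕ B)) = F ∨ T = T
E ⊕ D = F ⊕ F = F
B ↔ (E ⊕ D) = F ↔ F = T
(E ∨ (B → ((D → B) ⊕ B))) ∧ (B ↔ (E ⊕ D)) = T ∧ T = T
E ⊕ B = F ⊕ F = F
D ∨ (E ⊕ B) = F ∨ F = F
¬(D ∨ (E ⊕ B)) = ¬F = T
B ⊕ C = F ⊕ F = F
(B ⊕ C) ⊕ E = F ⊕ F = F
¬(D ∨ (E ⊕ B)) ⊕ ((B ⊕ C) ⊕ E) = T ⊕ F = T
C ∨ (¬(D ∨ (E ⊕ B)) ⊕ ((B ⊕ C) ⊕ E)) = F ∨ T = T
((E ∨ (B → ((D → B) ⊕ B))) ∧ (B ↔ (E ⊕ D))) ↔ (C ∨ (¬(D ∨ (E ⊕ B)) ⊕ ((B ⊕ C) ⊕ E))) = T ↔ T = T

T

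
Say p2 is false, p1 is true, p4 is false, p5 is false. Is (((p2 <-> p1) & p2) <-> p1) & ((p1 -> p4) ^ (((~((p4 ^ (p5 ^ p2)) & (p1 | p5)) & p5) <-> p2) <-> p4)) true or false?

p2 <-> p1 = 0 <-> 1 = 0
(p2 <-> p1) & p2 = 0 & 0 = 0
((p2 <-> p1) & p2) <-> p1 = 0 <-> 1 = 0
p1 -> p4 = 1 -> 0 = 0
p5 ^ p2 = 0 ^ 0 = 0
p4 ^ (p5 ^ p2) = 0 ^ 0 = 0
p1 | p5 = 1 | 0 = 1
(p4 ^ (p5 ^ p2)) & (p1 | p5) = 0 & 1 = 0
~((p4 ^ (p5 ^ p2)) & (p1 | p5)) = ~0 = 1
~((p4 ^ (p5 ^ p2)) & (p1 | p5)) & p5 = 1 & 0 = 0
(~((p4 ^ (p5 ^ p2)) & (p1 | p5)) & p5) <-> p2 = 0 <-> 0 = 1
((~((p4 ^ (p5 ^ p2)) & (p1 | p5)) & p5) <-> p2) <-> p4 = 1 <-> 0 = 0
(p1 -> p4) ^ (((~((p4 ^ (p5 ^ p2)) & (p1 | p5)) & p5) <-> p2) <-> p4) = 0 ^ 0 = 0
(((p2 <-> p1) & p2) <-> p1) & ((p1 -> p4) ^ (((~((p4 ^ (p5 ^ p2)) & (p1 | p5)) & p5) <-> p2) <-> p4)) = 0 & 0 = 0

0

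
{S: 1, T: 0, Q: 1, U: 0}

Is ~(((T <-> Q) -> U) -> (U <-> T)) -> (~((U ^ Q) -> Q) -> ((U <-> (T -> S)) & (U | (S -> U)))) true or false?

1

T <-> Q = 0 <-> 1 = 0
(T <-> Q) -> U = 0 -> 0 = 1
U <-> T = 0 <-> 0 = 1
((T <-> Q) -> U) -> (U <-> T) = 1 -> 1 = 1
~(((T <-> Q) -> U) -> (U <-> T)) = ~1 = 0
U ^ Q = 0 ^ 1 = 1
(U ^ Q) -> Q = 1 -> 1 = 1
~((U ^ Q) -> Q) = ~1 = 0
T -> S = 0 -> 1 = 1
U <-> (T -> S) = 0 <-> 1 = 0
S -> U = 1 -> 0 = 0
U | (S -> U) = 0 | 0 = 0
(U <-> (T -> S)) & (U | (S -> U)) = 0 & 0 = 0
~((U ^ Q) -> Q) -> ((U <-> (T -> S)) & (U | (S -> U))) = 0 -> 0 = 1
~(((T <-> Q) -> U) -> (U <-> T)) -> (~((U ^ Q) -> Q) -> ((U <-> (T -> S)) & (U | (S -> U)))) = 0 -> 1 = 1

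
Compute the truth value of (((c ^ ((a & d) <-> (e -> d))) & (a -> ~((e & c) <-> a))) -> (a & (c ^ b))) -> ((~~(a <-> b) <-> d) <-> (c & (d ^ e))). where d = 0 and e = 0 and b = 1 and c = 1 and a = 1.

1

Substituting d=0, e=0, b=1, c=1, a=1:
a & d = 1 & 0 = 0
e -> d = 0 -> 0 = 1
(a & d) <-> (e -> d) = 0 <-> 1 = 0
c ^ ((a & d) <-> (e -> d)) = 1 ^ 0 = 1
e & c = 0 & 1 = 0
(e & c) <-> a = 0 <-> 1 = 0
~((e & c) <-> a) = ~0 = 1
a -> ~((e & c) <-> a) = 1 -> 1 = 1
(c ^ ((a & d) <-> (e -> d))) & (a -> ~((e & c) <-> a)) = 1 & 1 = 1
c ^ b = 1 ^ 1 = 0
a & (c ^ b) = 1 & 0 = 0
((c ^ ((a & d) <-> (e -> d))) & (a -> ~((e & c) <-> a))) -> (a & (c ^ b)) = 1 -> 0 = 0
a <-> b = 1 <-> 1 = 1
~(a <-> b) = ~1 = 0
~~(a <-> b) = ~0 = 1
~~(a <-> b) <-> d = 1 <-> 0 = 0
d ^ e = 0 ^ 0 = 0
c & (d ^ e) = 1 & 0 = 0
(~~(a <-> b) <-> d) <-> (c & (d ^ e)) = 0 <-> 0 = 1
(((c ^ ((a & d) <-> (e -> d))) & (a -> ~((e & c) <-> a))) -> (a & (c ^ b))) -> ((~~(a <-> b) <-> d) <-> (c & (d ^ e))) = 0 -> 1 = 1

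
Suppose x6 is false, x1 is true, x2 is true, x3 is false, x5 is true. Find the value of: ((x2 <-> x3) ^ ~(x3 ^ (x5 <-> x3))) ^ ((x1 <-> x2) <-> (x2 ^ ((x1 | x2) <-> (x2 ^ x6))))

True

x2 <-> x3 = True <-> False = False
x5 <-> x3 = True <-> False = False
x3 ^ (x5 <-> x3) = False ^ False = False
~(x3 ^ (x5 <-> x3)) = ~False = True
(x2 <-> x3) ^ ~(x3 ^ (x5 <-> x3)) = False ^ True = True
x1 <-> x2 = True <-> True = True
x1 | x2 = True | True = True
x2 ^ x6 = True ^ False = True
(x1 | x2) <-> (x2 ^ x6) = True <-> True = True
x2 ^ ((x1 | x2) <-> (x2 ^ x6)) = True ^ True = False
(x1 <-> x2) <-> (x2 ^ ((x1 | x2) <-> (x2 ^ x6))) = True <-> False = False
((x2 <-> x3) ^ ~(x3 ^ (x5 <-> x3))) ^ ((x1 <-> x2) <-> (x2 ^ ((x1 | x2) <-> (x2 ^ x6)))) = True ^ False = True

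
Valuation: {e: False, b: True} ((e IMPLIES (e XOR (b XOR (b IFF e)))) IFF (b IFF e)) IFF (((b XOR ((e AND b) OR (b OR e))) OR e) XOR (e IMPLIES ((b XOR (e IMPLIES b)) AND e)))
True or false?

Substituting e=False, b=True:
b IFF e = True IFF False = False
b XOR (b IFF e) = True XOR False = True
e XOR (b XOR (b IFF e)) = False XOR True = True
e IMPLIES (e XOR (b XOR (b IFF e))) = False IMPLIES True = True
b IFF e = True IFF False = False
(e IMPLIES (e XOR (b XOR (b IFF e)))) IFF (b IFF e) = True IFF False = False
e AND b = False AND True = False
b OR e = True OR False = True
(e AND b) OR (b OR e) = False OR True = True
b XOR ((e AND b) OR (b OR e)) = True XOR True = False
(b XOR ((e AND b) OR (b OR e))) OR e = False OR False = False
e IMPLIES b = False IMPLIES True = True
b XOR (e IMPLIES b) = True XOR True = False
(b XOR (e IMPLIES b)) AND e = False AND False = False
e IMPLIES ((b XOR (e IMPLIES b)) AND e) = False IMPLIES False = True
((b XOR ((e AND b) OR (b OR e))) OR e) XOR (e IMPLIES ((b XOR (e IMPLIES b)) AND e)) = False XOR True = True
((e IMPLIES (e XOR (b XOR (b IFF e)))) IFF (b IFF e)) IFF (((b XOR ((e AND b) OR (b OR e))) OR e) XOR (e IMPLIES ((b XOR (e IMPLIES b)) AND e))) = False IFF True = False

False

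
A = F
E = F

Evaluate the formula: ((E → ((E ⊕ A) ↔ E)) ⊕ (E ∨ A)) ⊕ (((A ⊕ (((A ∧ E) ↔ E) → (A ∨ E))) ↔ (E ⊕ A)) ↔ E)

E ⊕ A = F ⊕ F = F
(E ⊕ A) ↔ E = F ↔ F = T
E → ((E ⊕ A) ↔ E) = F → T = T
E ∨ A = F ∨ F = F
(E → ((E ⊕ A) ↔ E)) ⊕ (E ∨ A) = T ⊕ F = T
A ∧ E = F ∧ F = F
(A ∧ E) ↔ E = F ↔ F = T
A ∨ E = F ∨ F = F
((A ∧ E) ↔ E) → (A ∨ E) = T → F = F
A ⊕ (((A ∧ E) ↔ E) → (A ∨ E)) = F ⊕ F = F
E ⊕ A = F ⊕ F = F
(A ⊕ (((A ∧ E) ↔ E) → (A ∨ E))) ↔ (E ⊕ A) = F ↔ F = T
((A ⊕ (((A ∧ E) ↔ E) → (A ∨ E))) ↔ (E ⊕ A)) ↔ E = T ↔ F = F
((E → ((E ⊕ A) ↔ E)) ⊕ (E ∨ A)) ⊕ (((A ⊕ (((A ∧ E) ↔ E) → (A ∨ E))) ↔ (E ⊕ A)) ↔ E) = T ⊕ F = T

T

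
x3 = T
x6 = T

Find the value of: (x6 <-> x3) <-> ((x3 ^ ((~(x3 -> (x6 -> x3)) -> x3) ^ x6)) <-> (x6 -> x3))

Substituting x3=T, x6=T:
x6 <-> x3 = T <-> T = T
x6 -> x3 = T -> T = T
x3 -> (x6 -> x3) = T -> T = T
~(x3 -> (x6 -> x3)) = ~T = F
~(x3 -> (x6 -> x3)) -> x3 = F -> T = T
(~(x3 -> (x6 -> x3)) -> x3) ^ x6 = T ^ T = F
x3 ^ ((~(x3 -> (x6 -> x3)) -> x3) ^ x6) = T ^ F = T
x6 -> x3 = T -> T = T
(x3 ^ ((~(x3 -> (x6 -> x3)) -> x3) ^ x6)) <-> (x6 -> x3) = T <-> T = T
(x6 <-> x3) <-> ((x3 ^ ((~(x3 -> (x6 -> x3)) -> x3) ^ x6)) <-> (x6 -> x3)) = T <-> T = T

T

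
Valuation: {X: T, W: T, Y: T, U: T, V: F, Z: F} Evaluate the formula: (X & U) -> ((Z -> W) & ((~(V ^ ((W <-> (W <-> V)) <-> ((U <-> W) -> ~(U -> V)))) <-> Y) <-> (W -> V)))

F

Substituting X=T, W=T, Y=T, U=T, V=F, Z=F:
X & U = T & T = T
Z -> W = F -> T = T
W <-> V = T <-> F = F
W <-> (W <-> V) = T <-> F = F
U <-> W = T <-> T = T
U -> V = T -> F = F
~(U -> V) = ~F = T
(U <-> W) -> ~(U -> V) = T -> T = T
(W <-> (W <-> V)) <-> ((U <-> W) -> ~(U -> V)) = F <-> T = F
V ^ ((W <-> (W <-> V)) <-> ((U <-> W) -> ~(U -> V))) = F ^ F = F
~(V ^ ((W <-> (W <-> V)) <-> ((U <-> W) -> ~(U -> V)))) = ~F = T
~(V ^ ((W <-> (W <-> V)) <-> ((U <-> W) -> ~(U -> V)))) <-> Y = T <-> T = T
W -> V = T -> F = F
(~(V ^ ((W <-> (W <-> V)) <-> ((U <-> W) -> ~(U -> V)))) <-> Y) <-> (W -> V) = T <-> F = F
(Z -> W) & ((~(V ^ ((W <-> (W <-> V)) <-> ((U <-> W) -> ~(U -> V)))) <-> Y) <-> (W -> V)) = T & F = F
(X & U) -> ((Z -> W) & ((~(V ^ ((W <-> (W <-> V)) <-> ((U <-> W) -> ~(U -> V)))) <-> Y) <-> (W -> V))) = T -> F = F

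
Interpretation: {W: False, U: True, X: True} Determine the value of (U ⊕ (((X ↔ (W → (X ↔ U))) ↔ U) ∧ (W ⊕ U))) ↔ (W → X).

Substituting W=False, U=True, X=True:
X ↔ U = True ↔ True = True
W → (X ↔ U) = False → True = True
X ↔ (W → (X ↔ U)) = True ↔ True = True
(X ↔ (W → (X ↔ U))) ↔ U = True ↔ True = True
W ⊕ U = False ⊕ True = True
((X ↔ (W → (X ↔ U))) ↔ U) ∧ (W ⊕ U) = True ∧ True = True
U ⊕ (((X ↔ (W → (X ↔ U))) ↔ U) ∧ (W ⊕ U)) = True ⊕ True = False
W → X = False → True = True
(U ⊕ (((X ↔ (W → (X ↔ U))) ↔ U) ∧ (W ⊕ U))) ↔ (W → X) = False ↔ True = False

False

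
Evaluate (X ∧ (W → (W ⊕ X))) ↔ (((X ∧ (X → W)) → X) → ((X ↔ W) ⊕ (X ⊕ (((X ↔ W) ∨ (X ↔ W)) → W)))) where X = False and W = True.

False

W ⊕ X = True ⊕ False = True
W → (W ⊕ X) = True → True = True
X ∧ (W → (W ⊕ X)) = False ∧ True = False
X → W = False → True = True
X ∧ (X → W) = False ∧ True = False
(X ∧ (X → W)) → X = False → False = True
X ↔ W = False ↔ True = False
X ↔ W = False ↔ True = False
X ↔ W = False ↔ True = False
(X ↔ W) ∨ (X ↔ W) = False ∨ False = False
((X ↔ W) ∨ (X ↔ W)) → W = False → True = True
X ⊕ (((X ↔ W) ∨ (X ↔ W)) → W) = False ⊕ True = True
(X ↔ W) ⊕ (X ⊕ (((X ↔ W) ∨ (X ↔ W)) → W)) = False ⊕ True = True
((X ∧ (X → W)) → X) → ((X ↔ W) ⊕ (X ⊕ (((X ↔ W) ∨ (X ↔ W)) → W))) = True → True = True
(X ∧ (W → (W ⊕ X))) ↔ (((X ∧ (X → W)) → X) → ((X ↔ W) ⊕ (X ⊕ (((X ↔ W) ∨ (X ↔ W)) → W)))) = False ↔ True = False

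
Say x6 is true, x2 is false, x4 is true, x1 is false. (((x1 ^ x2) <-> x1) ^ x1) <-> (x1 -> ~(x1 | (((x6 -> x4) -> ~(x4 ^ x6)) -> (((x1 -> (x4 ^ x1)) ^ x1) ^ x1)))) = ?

Substituting x6=True, x2=False, x4=True, x1=False:
x1 ^ x2 = False ^ False = False
(x1 ^ x2) <-> x1 = False <-> False = True
((x1 ^ x2) <-> x1) ^ x1 = True ^ False = True
x6 -> x4 = True -> True = True
x4 ^ x6 = True ^ True = False
~(x4 ^ x6) = ~False = True
(x6 -> x4) -> ~(x4 ^ x6) = True -> True = True
x4 ^ x1 = True ^ False = True
x1 -> (x4 ^ x1) = False -> True = True
(x1 -> (x4 ^ x1)) ^ x1 = True ^ False = True
((x1 -> (x4 ^ x1)) ^ x1) ^ x1 = True ^ False = True
((x6 -> x4) -> ~(x4 ^ x6)) -> (((x1 -> (x4 ^ x1)) ^ x1) ^ x1) = True -> True = True
x1 | (((x6 -> x4) -> ~(x4 ^ x6)) -> (((x1 -> (x4 ^ x1)) ^ x1) ^ x1)) = False | True = True
~(x1 | (((x6 -> x4) -> ~(x4 ^ x6)) -> (((x1 -> (x4 ^ x1)) ^ x1) ^ x1))) = ~True = False
x1 -> ~(x1 | (((x6 -> x4) -> ~(x4 ^ x6)) -> (((x1 -> (x4 ^ x1)) ^ x1) ^ x1))) = False -> False = True
(((x1 ^ x2) <-> x1) ^ x1) <-> (x1 -> ~(x1 | (((x6 -> x4) -> ~(x4 ^ x6)) -> (((x1 -> (x4 ^ x1)) ^ x1) ^ x1)))) = True <-> True = True

True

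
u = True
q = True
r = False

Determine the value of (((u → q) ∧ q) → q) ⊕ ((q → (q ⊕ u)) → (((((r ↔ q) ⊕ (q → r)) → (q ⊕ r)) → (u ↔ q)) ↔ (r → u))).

u → q = True → True = True
(u → q) ∧ q = True ∧ True = True
((u → q) ∧ q) → q = True → True = True
q ⊕ u = True ⊕ True = False
q → (q ⊕ u) = True → False = False
r ↔ q = False ↔ True = False
q → r = True → False = False
(r ↔ q) ⊕ (q → r) = False ⊕ False = False
q ⊕ r = True ⊕ False = True
((r ↔ q) ⊕ (q → r)) → (q ⊕ r) = False → True = True
u ↔ q = True ↔ True = True
(((r ↔ q) ⊕ (q → r)) → (q ⊕ r)) → (u ↔ q) = True → True = True
r → u = False → True = True
((((r ↔ q) ⊕ (q → r)) → (q ⊕ r)) → (u ↔ q)) ↔ (r → u) = True ↔ True = True
(q → (q ⊕ u)) → (((((r ↔ q) ⊕ (q → r)) → (q ⊕ r)) → (u ↔ q)) ↔ (r → u)) = False → True = True
(((u → q) ∧ q) → q) ⊕ ((q → (q ⊕ u)) → (((((r ↔ q) ⊕ (q → r)) → (q ⊕ r)) → (u ↔ q)) ↔ (r → u))) = True ⊕ True = False

False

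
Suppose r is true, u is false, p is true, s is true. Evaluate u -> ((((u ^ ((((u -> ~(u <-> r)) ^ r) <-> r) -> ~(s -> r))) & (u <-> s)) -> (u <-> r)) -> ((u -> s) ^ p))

u <-> r = 0 <-> 1 = 0
~(u <-> r) = ~0 = 1
u -> ~(u <-> r) = 0 -> 1 = 1
(u -> ~(u <-> r)) ^ r = 1 ^ 1 = 0
((u -> ~(u <-> r)) ^ r) <-> r = 0 <-> 1 = 0
s -> r = 1 -> 1 = 1
~(s -> r) = ~1 = 0
(((u -> ~(u <-> r)) ^ r) <-> r) -> ~(s -> r) = 0 -> 0 = 1
u ^ ((((u -> ~(u <-> r)) ^ r) <-> r) -> ~(s -> r)) = 0 ^ 1 = 1
u <-> s = 0 <-> 1 = 0
(u ^ ((((u -> ~(u <-> r)) ^ r) <-> r) -> ~(s -> r))) & (u <-> s) = 1 & 0 = 0
u <-> r = 0 <-> 1 = 0
((u ^ ((((u -> ~(u <-> r)) ^ r) <-> r) -> ~(s -> r))) & (u <-> s)) -> (u <-> r) = 0 -> 0 = 1
u -> s = 0 -> 1 = 1
(u -> s) ^ p = 1 ^ 1 = 0
(((u ^ ((((u -> ~(u <-> r)) ^ r) <-> r) -> ~(s -> r))) & (u <-> s)) -> (u <-> r)) -> ((u -> s) ^ p) = 1 -> 0 = 0
u -> ((((u ^ ((((u -> ~(u <-> r)) ^ r) <-> r) -> ~(s -> r))) & (u <-> s)) -> (u <-> r)) -> ((u -> s) ^ p)) = 0 -> 0 = 1

1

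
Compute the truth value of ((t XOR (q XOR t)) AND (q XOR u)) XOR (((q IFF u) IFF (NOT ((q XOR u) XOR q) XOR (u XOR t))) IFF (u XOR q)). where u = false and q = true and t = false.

Substituting u=false, q=true, t=false:
q XOR t = true XOR false = true
t XOR (q XOR t) = false XOR true = true
q XOR u = true XOR false = true
(t XOR (q XOR t)) AND (q XOR u) = true AND true = true
q IFF u = true IFF false = false
q XOR u = true XOR false = true
(q XOR u) XOR q = true XOR true = false
NOT ((q XOR u) XOR q) = NOT false = true
u XOR t = false XOR false = false
NOT ((q XOR u) XOR q) XOR (u XOR t) = true XOR false = true
(q IFF u) IFF (NOT ((q XOR u) XOR q) XOR (u XOR t)) = false IFF true = false
u XOR q = false XOR true = true
((q IFF u) IFF (NOT ((q XOR u) XOR q) XOR (u XOR t))) IFF (u XOR q) = false IFF true = false
((t XOR (q XOR t)) AND (q XOR u)) XOR (((q IFF u) IFF (NOT ((q XOR u) XOR q) XOR (u XOR t))) IFF (u XOR q)) = true XOR false = true

true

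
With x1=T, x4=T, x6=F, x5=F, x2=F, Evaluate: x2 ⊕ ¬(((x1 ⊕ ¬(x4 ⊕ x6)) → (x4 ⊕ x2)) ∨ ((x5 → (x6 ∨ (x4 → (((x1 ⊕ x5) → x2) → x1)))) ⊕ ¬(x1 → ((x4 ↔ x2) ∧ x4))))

x4 ⊕ x6 = T ⊕ F = T
¬(x4 ⊕ x6) = ¬T = F
x1 ⊕ ¬(x4 ⊕ x6) = T ⊕ F = T
x4 ⊕ x2 = T ⊕ F = T
(x1 ⊕ ¬(x4 ⊕ x6)) → (x4 ⊕ x2) = T → T = T
x1 ⊕ x5 = T ⊕ F = T
(x1 ⊕ x5) → x2 = T → F = F
((x1 ⊕ x5) → x2) → x1 = F → T = T
x4 → (((x1 ⊕ x5) → x2) → x1) = T → T = T
x6 ∨ (x4 → (((x1 ⊕ x5) → x2) → x1)) = F ∨ T = T
x5 → (x6 ∨ (x4 → (((x1 ⊕ x5) → x2) → x1))) = F → T = T
x4 ↔ x2 = T ↔ F = F
(x4 ↔ x2) ∧ x4 = F ∧ T = F
x1 → ((x4 ↔ x2) ∧ x4) = T → F = F
¬(x1 → ((x4 ↔ x2) ∧ x4)) = ¬F = T
(x5 → (x6 ∨ (x4 → (((x1 ⊕ x5) → x2) → x1)))) ⊕ ¬(x1 → ((x4 ↔ x2) ∧ x4)) = T ⊕ T = F
((x1 ⊕ ¬(x4 ⊕ x6)) → (x4 ⊕ x2)) ∨ ((x5 → (x6 ∨ (x4 → (((x1 ⊕ x5) → x2) → x1)))) ⊕ ¬(x1 → ((x4 ↔ x2) ∧ x4))) = T ∨ F = T
¬(((x1 ⊕ ¬(x4 ⊕ x6)) → (x4 ⊕ x2)) ∨ ((x5 → (x6 ∨ (x4 → (((x1 ⊕ x5) → x2) → x1)))) ⊕ ¬(x1 → ((x4 ↔ x2) ∧ x4)))) = ¬T = F
x2 ⊕ ¬(((x1 ⊕ ¬(x4 ⊕ x6)) → (x4 ⊕ x2)) ∨ ((x5 → (x6 ∨ (x4 → (((x1 ⊕ x5) → x2) → x1)))) ⊕ ¬(x1 → ((x4 ↔ x2) ∧ x4)))) = F ⊕ F = F

F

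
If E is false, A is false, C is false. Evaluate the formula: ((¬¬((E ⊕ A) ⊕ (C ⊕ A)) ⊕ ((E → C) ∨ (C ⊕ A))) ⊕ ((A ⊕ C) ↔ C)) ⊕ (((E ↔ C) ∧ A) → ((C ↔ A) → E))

E ⊕ A = False ⊕ False = False
C ⊕ A = False ⊕ False = False
(E ⊕ A) ⊕ (C ⊕ A) = False ⊕ False = False
¬((E ⊕ A) ⊕ (C ⊕ A)) = ¬False = True
¬¬((E ⊕ A) ⊕ (C ⊕ A)) = ¬True = False
E → C = False → False = True
C ⊕ A = False ⊕ False = False
(E → C) ∨ (C ⊕ A) = True ∨ False = True
¬¬((E ⊕ A) ⊕ (C ⊕ A)) ⊕ ((E → C) ∨ (C ⊕ A)) = False ⊕ True = True
A ⊕ C = False ⊕ False = False
(A ⊕ C) ↔ C = False ↔ False = True
(¬¬((E ⊕ A) ⊕ (C ⊕ A)) ⊕ ((E → C) ∨ (C ⊕ A))) ⊕ ((A ⊕ C) ↔ C) = True ⊕ True = False
E ↔ C = False ↔ False = True
(E ↔ C) ∧ A = True ∧ False = False
C ↔ A = False ↔ False = True
(C ↔ A) → E = True → False = False
((E ↔ C) ∧ A) → ((C ↔ A) → E) = False → False = True
((¬¬((E ⊕ A) ⊕ (C ⊕ A)) ⊕ ((E → C) ∨ (C ⊕ A))) ⊕ ((A ⊕ C) ↔ C)) ⊕ (((E ↔ C) ∧ A) → ((C ↔ A) → E)) = False ⊕ True = True

True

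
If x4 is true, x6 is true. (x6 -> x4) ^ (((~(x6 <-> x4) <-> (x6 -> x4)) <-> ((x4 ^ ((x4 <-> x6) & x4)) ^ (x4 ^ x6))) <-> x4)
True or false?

Substituting x4=T, x6=T:
x6 -> x4 = T -> T = T
x6 <-> x4 = T <-> T = T
~(x6 <-> x4) = ~T = F
x6 -> x4 = T -> T = T
~(x6 <-> x4) <-> (x6 -> x4) = F <-> T = F
x4 <-> x6 = T <-> T = T
(x4 <-> x6) & x4 = T & T = T
x4 ^ ((x4 <-> x6) & x4) = T ^ T = F
x4 ^ x6 = T ^ T = F
(x4 ^ ((x4 <-> x6) & x4)) ^ (x4 ^ x6) = F ^ F = F
(~(x6 <-> x4) <-> (x6 -> x4)) <-> ((x4 ^ ((x4 <-> x6) & x4)) ^ (x4 ^ x6)) = F <-> F = T
((~(x6 <-> x4) <-> (x6 -> x4)) <-> ((x4 ^ ((x4 <-> x6) & x4)) ^ (x4 ^ x6))) <-> x4 = T <-> T = T
(x6 -> x4) ^ (((~(x6 <-> x4) <-> (x6 -> x4)) <-> ((x4 ^ ((x4 <-> x6) & x4)) ^ (x4 ^ x6))) <-> x4) = T ^ T = F

F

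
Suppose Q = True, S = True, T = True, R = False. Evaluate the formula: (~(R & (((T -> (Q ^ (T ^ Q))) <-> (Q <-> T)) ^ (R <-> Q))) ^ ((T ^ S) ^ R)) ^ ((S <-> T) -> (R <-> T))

True

Substituting Q=True, S=True, T=True, R=False:
T ^ Q = True ^ True = False
Q ^ (T ^ Q) = True ^ False = True
T -> (Q ^ (T ^ Q)) = True -> True = True
Q <-> T = True <-> True = True
(T -> (Q ^ (T ^ Q))) <-> (Q <-> T) = True <-> True = True
R <-> Q = False <-> True = False
((T -> (Q ^ (T ^ Q))) <-> (Q <-> T)) ^ (R <-> Q) = True ^ False = True
R & (((T -> (Q ^ (T ^ Q))) <-> (Q <-> T)) ^ (R <-> Q)) = False & True = False
~(R & (((T -> (Q ^ (T ^ Q))) <-> (Q <-> T)) ^ (R <-> Q))) = ~False = True
T ^ S = True ^ True = False
(T ^ S) ^ R = False ^ False = False
~(R & (((T -> (Q ^ (T ^ Q))) <-> (Q <-> T)) ^ (R <-> Q))) ^ ((T ^ S) ^ R) = True ^ False = True
S <-> T = True <-> True = True
R <-> T = False <-> True = False
(S <-> T) -> (R <-> T) = True -> False = False
(~(R & (((T -> (Q ^ (T ^ Q))) <-> (Q <-> T)) ^ (R <-> Q))) ^ ((T ^ S) ^ R)) ^ ((S <-> T) -> (R <-> T)) = True ^ False = True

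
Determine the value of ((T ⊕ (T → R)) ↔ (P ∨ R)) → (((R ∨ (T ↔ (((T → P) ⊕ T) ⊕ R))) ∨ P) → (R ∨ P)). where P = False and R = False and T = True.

True

T → R = True → False = False
T ⊕ (T → R) = True ⊕ False = True
P ∨ R = False ∨ False = False
(T ⊕ (T → R)) ↔ (P ∨ R) = True ↔ False = False
T → P = True → False = False
(T → P) ⊕ T = False ⊕ True = True
((T → P) ⊕ T) ⊕ R = True ⊕ False = True
T ↔ (((T → P) ⊕ T) ⊕ R) = True ↔ True = True
R ∨ (T ↔ (((T → P) ⊕ T) ⊕ R)) = False ∨ True = True
(R ∨ (T ↔ (((T → P) ⊕ T) ⊕ R))) ∨ P = True ∨ False = True
R ∨ P = False ∨ False = False
((R ∨ (T ↔ (((T → P) ⊕ T) ⊕ R))) ∨ P) → (R ∨ P) = True → False = False
((T ⊕ (T → R)) ↔ (P ∨ R)) → (((R ∨ (T ↔ (((T → P) ⊕ T) ⊕ R))) ∨ P) → (R ∨ P)) = False → False = True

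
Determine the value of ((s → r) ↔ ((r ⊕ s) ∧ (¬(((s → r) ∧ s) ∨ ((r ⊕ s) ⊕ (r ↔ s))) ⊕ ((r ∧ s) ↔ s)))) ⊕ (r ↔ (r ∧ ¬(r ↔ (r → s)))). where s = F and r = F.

T

s → r = F → F = T
r ⊕ s = F ⊕ F = F
s → r = F → F = T
(s → r) ∧ s = T ∧ F = F
r ⊕ s = F ⊕ F = F
r ↔ s = F ↔ F = T
(r ⊕ s) ⊕ (r ↔ s) = F ⊕ T = T
((s → r) ∧ s) ∨ ((r ⊕ s) ⊕ (r ↔ s)) = F ∨ T = T
¬(((s → r) ∧ s) ∨ ((r ⊕ s) ⊕ (r ↔ s))) = ¬T = F
r ∧ s = F ∧ F = F
(r ∧ s) ↔ s = F ↔ F = T
¬(((s → r) ∧ s) ∨ ((r ⊕ s) ⊕ (r ↔ s))) ⊕ ((r ∧ s) ↔ s) = F ⊕ T = T
(r ⊕ s) ∧ (¬(((s → r) ∧ s) ∨ ((r ⊕ s) ⊕ (r ↔ s))) ⊕ ((r ∧ s) ↔ s)) = F ∧ T = F
(s → r) ↔ ((r ⊕ s) ∧ (¬(((s → r) ∧ s) ∨ ((r ⊕ s) ⊕ (r ↔ s))) ⊕ ((r ∧ s) ↔ s))) = T ↔ F = F
r → s = F → F = T
r ↔ (r → s) = F ↔ T = F
¬(r ↔ (r → s)) = ¬F = T
r ∧ ¬(r ↔ (r → s)) = F ∧ T = F
r ↔ (r ∧ ¬(r ↔ (r → s))) = F ↔ F = T
((s → r) ↔ ((r ⊕ s) ∧ (¬(((s → r) ∧ s) ∨ ((r ⊕ s) ⊕ (r ↔ s))) ⊕ ((r ∧ s) ↔ s)))) ⊕ (r ↔ (r ∧ ¬(r ↔ (r → s)))) = F ⊕ T = T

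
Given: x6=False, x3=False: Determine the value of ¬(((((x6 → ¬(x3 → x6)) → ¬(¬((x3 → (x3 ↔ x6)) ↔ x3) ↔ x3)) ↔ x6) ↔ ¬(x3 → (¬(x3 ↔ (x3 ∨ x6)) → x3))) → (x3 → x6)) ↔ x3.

Substituting x6=False, x3=False:
x3 → x6 = False → False = True
¬(x3 → x6) = ¬True = False
x6 → ¬(x3 → x6) = False → False = True
x3 ↔ x6 = False ↔ False = True
x3 → (x3 ↔ x6) = False → True = True
(x3 → (x3 ↔ x6)) ↔ x3 = True ↔ False = False
¬((x3 → (x3 ↔ x6)) ↔ x3) = ¬False = True
¬((x3 → (x3 ↔ x6)) ↔ x3) ↔ x3 = True ↔ False = False
¬(¬((x3 → (x3 ↔ x6)) ↔ x3) ↔ x3) = ¬False = True
(x6 → ¬(x3 → x6)) → ¬(¬((x3 → (x3 ↔ x6)) ↔ x3) ↔ x3) = True → True = True
((x6 → ¬(x3 → x6)) → ¬(¬((x3 → (x3 ↔ x6)) ↔ x3) ↔ x3)) ↔ x6 = True ↔ False = False
x3 ∨ x6 = False ∨ False = False
x3 ↔ (x3 ∨ x6) = False ↔ False = True
¬(x3 ↔ (x3 ∨ x6)) = ¬True = False
¬(x3 ↔ (x3 ∨ x6)) → x3 = False → False = True
x3 → (¬(x3 ↔ (x3 ∨ x6)) → x3) = False → True = True
¬(x3 → (¬(x3 ↔ (x3 ∨ x6)) → x3)) = ¬True = False
(((x6 → ¬(x3 → x6)) → ¬(¬((x3 → (x3 ↔ x6)) ↔ x3) ↔ x3)) ↔ x6) ↔ ¬(x3 → (¬(x3 ↔ (x3 ∨ x6)) → x3)) = False ↔ False = True
x3 → x6 = False → False = True
((((x6 → ¬(x3 → x6)) → ¬(¬((x3 → (x3 ↔ x6)) ↔ x3) ↔ x3)) ↔ x6) ↔ ¬(x3 → (¬(x3 ↔ (x3 ∨ x6)) → x3))) → (x3 → x6) = True → True = True
¬(((((x6 → ¬(x3 → x6)) → ¬(¬((x3 → (x3 ↔ x6)) ↔ x3) ↔ x3)) ↔ x6) ↔ ¬(x3 → (¬(x3 ↔ (x3 ∨ x6)) → x3))) → (x3 → x6)) = ¬True = False
¬(((((x6 → ¬(x3 → x6)) → ¬(¬((x3 → (x3 ↔ x6)) ↔ x3) ↔ x3)) ↔ x6) ↔ ¬(x3 → (¬(x3 ↔ (x3 ∨ x6)) → x3))) → (x3 → x6)) ↔ x3 = False ↔ False = True

True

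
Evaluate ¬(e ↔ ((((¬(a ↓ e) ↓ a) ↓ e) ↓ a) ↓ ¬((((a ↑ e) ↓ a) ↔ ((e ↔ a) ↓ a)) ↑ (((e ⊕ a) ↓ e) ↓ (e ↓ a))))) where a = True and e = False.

a ↓ e = True ↓ False = False
¬(a ↓ e) = ¬False = True
¬(a ↓ e) ↓ a = True ↓ True = False
(¬(a ↓ e) ↓ a) ↓ e = False ↓ False = True
((¬(a ↓ e) ↓ a) ↓ e) ↓ a = True ↓ True = False
a ↑ e = True ↑ False = True
(a ↑ e) ↓ a = True ↓ True = False
e ↔ a = False ↔ True = False
(e ↔ a) ↓ a = False ↓ True = False
((a ↑ e) ↓ a) ↔ ((e ↔ a) ↓ a) = False ↔ False = True
e ⊕ a = False ⊕ True = True
(e ⊕ a) ↓ e = True ↓ False = False
e ↓ a = False ↓ True = False
((e ⊕ a) ↓ e) ↓ (e ↓ a) = False ↓ False = True
(((a ↑ e) ↓ a) ↔ ((e ↔ a) ↓ a)) ↑ (((e ⊕ a) ↓ e) ↓ (e ↓ a)) = True ↑ True = False
¬((((a ↑ e) ↓ a) ↔ ((e ↔ a) ↓ a)) ↑ (((e ⊕ a) ↓ e) ↓ (e ↓ a))) = ¬False = True
(((¬(a ↓ e) ↓ a) ↓ e) ↓ a) ↓ ¬((((a ↑ e) ↓ a) ↔ ((e ↔ a) ↓ a)) ↑ (((e ⊕ a) ↓ e) ↓ (e ↓ a))) = False ↓ True = False
e ↔ ((((¬(a ↓ e) ↓ a) ↓ e) ↓ a) ↓ ¬((((a ↑ e) ↓ a) ↔ ((e ↔ a) ↓ a)) ↑ (((e ⊕ a) ↓ e) ↓ (e ↓ a)))) = False ↔ False = True
¬(e ↔ ((((¬(a ↓ e) ↓ a) ↓ e) ↓ a) ↓ ¬((((a ↑ e) ↓ a) ↔ ((e ↔ a) ↓ a)) ↑ (((e ⊕ a) ↓ e) ↓ (e ↓ a))))) = ¬True = False

False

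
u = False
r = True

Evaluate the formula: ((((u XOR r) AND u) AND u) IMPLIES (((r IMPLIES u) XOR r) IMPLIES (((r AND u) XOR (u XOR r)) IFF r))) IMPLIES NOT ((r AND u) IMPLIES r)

False

Substituting u=False, r=True:
u XOR r = False XOR True = True
(u XOR r) AND u = True AND False = False
((u XOR r) AND u) AND u = False AND False = False
r IMPLIES u = True IMPLIES False = False
(r IMPLIES u) XOR r = False XOR True = True
r AND u = True AND False = False
u XOR r = False XOR True = True
(r AND u) XOR (u XOR r) = False XOR True = True
((r AND u) XOR (u XOR r)) IFF r = True IFF True = True
((r IMPLIES u) XOR r) IMPLIES (((r AND u) XOR (u XOR r)) IFF r) = True IMPLIES True = True
(((u XOR r) AND u) AND u) IMPLIES (((r IMPLIES u) XOR r) IMPLIES (((r AND u) XOR (u XOR r)) IFF r)) = False IMPLIES True = True
r AND u = True AND False = False
(r AND u) IMPLIES r = False IMPLIES True = True
NOT ((r AND u) IMPLIES r) = NOT True = False
((((u XOR r) AND u) AND u) IMPLIES (((r IMPLIES u) XOR r) IMPLIES (((r AND u) XOR (u XOR r)) IFF r))) IMPLIES NOT ((r AND u) IMPLIES r) = True IMPLIES False = False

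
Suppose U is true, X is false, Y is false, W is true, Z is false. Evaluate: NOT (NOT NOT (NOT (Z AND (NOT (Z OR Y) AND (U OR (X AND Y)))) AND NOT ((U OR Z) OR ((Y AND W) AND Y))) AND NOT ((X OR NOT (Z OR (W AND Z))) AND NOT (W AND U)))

Z OR Y = F OR F = F
NOT (Z OR Y) = NOT F = T
X AND Y = F AND F = F
U OR (X AND Y) = T OR F = T
NOT (Z OR Y) AND (U OR (X AND Y)) = T AND T = T
Z AND (NOT (Z OR Y) AND (U OR (X AND Y))) = F AND T = F
NOT (Z AND (NOT (Z OR Y) AND (U OR (X AND Y)))) = NOT F = T
U OR Z = T OR F = T
Y AND W = F AND T = F
(Y AND W) AND Y = F AND F = F
(U OR Z) OR ((Y AND W) AND Y) = T OR F = T
NOT ((U OR Z) OR ((Y AND W) AND Y)) = NOT T = F
NOT (Z AND (NOT (Z OR Y) AND (U OR (X AND Y)))) AND NOT ((U OR Z) OR ((Y AND W) AND Y)) = T AND F = F
NOT (NOT (Z AND (NOT (Z OR Y) AND (U OR (X AND Y)))) AND NOT ((U OR Z) OR ((Y AND W) AND Y))) = NOT F = T
NOT NOT (NOT (Z AND (NOT (Z OR Y) AND (U OR (X AND Y)))) AND NOT ((U OR Z) OR ((Y AND W) AND Y))) = NOT T = F
W AND Z = T AND F = F
Z OR (W AND Z) = F OR F = F
NOT (Z OR (W AND Z)) = NOT F = T
X OR NOT (Z OR (W AND Z)) = F OR T = T
W AND U = T AND T = T
NOT (W AND U) = NOT T = F
(X OR NOT (Z OR (W AND Z))) AND NOT (W AND U) = T AND F = F
NOT ((X OR NOT (Z OR (W AND Z))) AND NOT (W AND U)) = NOT F = T
NOT NOT (NOT (Z AND (NOT (Z OR Y) AND (U OR (X AND Y)))) AND NOT ((U OR Z) OR ((Y AND W) AND Y))) AND NOT ((X OR NOT (Z OR (W AND Z))) AND NOT (W AND U)) = F AND T = F
NOT (NOT NOT (NOT (Z AND (NOT (Z OR Y) AND (U OR (X AND Y)))) AND NOT ((U OR Z) OR ((Y AND W) AND Y))) AND NOT ((X OR NOT (Z OR (W AND Z))) AND NOT (W AND U))) = NOT F = T

T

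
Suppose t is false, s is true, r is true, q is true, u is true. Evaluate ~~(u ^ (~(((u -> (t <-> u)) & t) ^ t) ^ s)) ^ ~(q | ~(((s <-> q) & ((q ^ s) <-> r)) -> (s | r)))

T

t <-> u = F <-> T = F
u -> (t <-> u) = T -> F = F
(u -> (t <-> u)) & t = F & F = F
((u -> (t <-> u)) & t) ^ t = F ^ F = F
~(((u -> (t <-> u)) & t) ^ t) = ~F = T
~(((u -> (t <-> u)) & t) ^ t) ^ s = T ^ T = F
u ^ (~(((u -> (t <-> u)) & t) ^ t) ^ s) = T ^ F = T
~(u ^ (~(((u -> (t <-> u)) & t) ^ t) ^ s)) = ~T = F
~~(u ^ (~(((u -> (t <-> u)) & t) ^ t) ^ s)) = ~F = T
s <-> q = T <-> T = T
q ^ s = T ^ T = F
(q ^ s) <-> r = F <-> T = F
(s <-> q) & ((q ^ s) <-> r) = T & F = F
s | r = T | T = T
((s <-> q) & ((q ^ s) <-> r)) -> (s | r) = F -> T = T
~(((s <-> q) & ((q ^ s) <-> r)) -> (s | r)) = ~T = F
q | ~(((s <-> q) & ((q ^ s) <-> r)) -> (s | r)) = T | F = T
~(q | ~(((s <-> q) & ((q ^ s) <-> r)) -> (s | r))) = ~T = F
~~(u ^ (~(((u -> (t <-> u)) & t) ^ t) ^ s)) ^ ~(q | ~(((s <-> q) & ((q ^ s) <-> r)) -> (s | r))) = T ^ F = T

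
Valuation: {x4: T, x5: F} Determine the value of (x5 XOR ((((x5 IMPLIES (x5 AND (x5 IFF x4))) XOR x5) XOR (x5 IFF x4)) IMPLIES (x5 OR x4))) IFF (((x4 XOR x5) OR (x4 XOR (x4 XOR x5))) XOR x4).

x5 IFF x4 = F IFF T = F
x5 AND (x5 IFF x4) = F AND F = F
x5 IMPLIES (x5 AND (x5 IFF x4)) = F IMPLIES F = T
(x5 IMPLIES (x5 AND (x5 IFF x4))) XOR x5 = T XOR F = T
x5 IFF x4 = F IFF T = F
((x5 IMPLIES (x5 AND (x5 IFF x4))) XOR x5) XOR (x5 IFF x4) = T XOR F = T
x5 OR x4 = F OR T = T
(((x5 IMPLIES (x5 AND (x5 IFF x4))) XOR x5) XOR (x5 IFF x4)) IMPLIES (x5 OR x4) = T IMPLIES T = T
x5 XOR ((((x5 IMPLIES (x5 AND (x5 IFF x4))) XOR x5) XOR (x5 IFF x4)) IMPLIES (x5 OR x4)) = F XOR T = T
x4 XOR x5 = T XOR F = T
x4 XOR x5 = T XOR F = T
x4 XOR (x4 XOR x5) = T XOR T = F
(x4 XOR x5) OR (x4 XOR (x4 XOR x5)) = T OR F = T
((x4 XOR x5) OR (x4 XOR (x4 XOR x5))) XOR x4 = T XOR T = F
(x5 XOR ((((x5 IMPLIES (x5 AND (x5 IFF x4))) XOR x5) XOR (x5 IFF x4)) IMPLIES (x5 OR x4))) IFF (((x4 XOR x5) OR (x4 XOR (x4 XOR x5))) XOR x4) = T IFF F = F

F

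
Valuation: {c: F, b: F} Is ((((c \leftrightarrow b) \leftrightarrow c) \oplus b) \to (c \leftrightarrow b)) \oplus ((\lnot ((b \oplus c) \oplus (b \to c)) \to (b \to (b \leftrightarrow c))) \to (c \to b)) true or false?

c \leftrightarrow b = F \leftrightarrow F = T
(c \leftrightarrow b) \leftrightarrow c = T \leftrightarrow F = F
((c \leftrightarrow b) \leftrightarrow c) \oplus b = F \oplus F = F
c \leftrightarrow b = F \leftrightarrow F = T
(((c \leftrightarrow b) \leftrightarrow c) \oplus b) \to (c \leftrightarrow b) = F \to T = T
b \oplus c = F \oplus F = F
b \to c = F \to F = T
(b \oplus c) \oplus (b \to c) = F \oplus T = T
\lnot ((b \oplus c) \oplus (b \to c)) = \lnot T = F
b \leftrightarrow c = F \leftrightarrow F = T
b \to (b \leftrightarrow c) = F \to T = T
\lnot ((b \oplus c) \oplus (b \to c)) \to (b \to (b \leftrightarrow c)) = F \to T = T
c \to b = F \to F = T
(\lnot ((b \oplus c) \oplus (b \to c)) \to (b \to (b \leftrightarrow c))) \to (c \to b) = T \to T = T
((((c \leftrightarrow b) \leftrightarrow c) \oplus b) \to (c \leftrightarrow b)) \oplus ((\lnot ((b \oplus c) \oplus (b \to c)) \to (b \to (b \leftrightarrow c))) \to (c \to b)) = T \oplus T = F

F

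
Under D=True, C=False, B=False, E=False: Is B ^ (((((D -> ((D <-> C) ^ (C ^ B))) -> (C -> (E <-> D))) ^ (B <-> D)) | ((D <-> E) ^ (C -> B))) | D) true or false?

D <-> C = True <-> False = False
C ^ B = False ^ False = False
(D <-> C) ^ (C ^ B) = False ^ False = False
D -> ((D <-> C) ^ (C ^ B)) = True -> False = False
E <-> D = False <-> True = False
C -> (E <-> D) = False -> False = True
(D -> ((D <-> C) ^ (C ^ B))) -> (C -> (E <-> D)) = False -> True = True
B <-> D = False <-> True = False
((D -> ((D <-> C) ^ (C ^ B))) -> (C -> (E <-> D))) ^ (B <-> D) = True ^ False = True
D <-> E = True <-> False = False
C -> B = False -> False = True
(D <-> E) ^ (C -> B) = False ^ True = True
(((D -> ((D <-> C) ^ (C ^ B))) -> (C -> (E <-> D))) ^ (B <-> D)) | ((D <-> E) ^ (C -> B)) = True | True = True
((((D -> ((D <-> C) ^ (C ^ B))) -> (C -> (E <-> D))) ^ (B <-> D)) | ((D <-> E) ^ (C -> B))) | D = True | True = True
B ^ (((((D -> ((D <-> C) ^ (C ^ B))) -> (C -> (E <-> D))) ^ (B <-> D)) | ((D <-> E) ^ (C -> B))) | D) = False ^ True = True

True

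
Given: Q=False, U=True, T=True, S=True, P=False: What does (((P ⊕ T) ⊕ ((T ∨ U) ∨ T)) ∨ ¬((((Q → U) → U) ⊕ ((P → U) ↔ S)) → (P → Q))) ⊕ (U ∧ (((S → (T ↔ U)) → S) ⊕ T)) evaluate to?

False

P ⊕ T = False ⊕ True = True
T ∨ U = True ∨ True = True
(T ∨ U) ∨ T = True ∨ True = True
(P ⊕ T) ⊕ ((T ∨ U) ∨ T) = True ⊕ True = False
Q → U = False → True = True
(Q → U) → U = True → True = True
P → U = False → True = True
(P → U) ↔ S = True ↔ True = True
((Q → U) → U) ⊕ ((P → U) ↔ S) = True ⊕ True = False
P → Q = False → False = True
(((Q → U) → U) ⊕ ((P → U) ↔ S)) → (P → Q) = False → True = True
¬((((Q → U) → U) ⊕ ((P → U) ↔ S)) → (P → Q)) = ¬True = False
((P ⊕ T) ⊕ ((T ∨ U) ∨ T)) ∨ ¬((((Q → U) → U) ⊕ ((P → U) ↔ S)) → (P → Q)) = False ∨ False = False
T ↔ U = True ↔ True = True
S → (T ↔ U) = True → True = True
(S → (T ↔ U)) → S = True → True = True
((S → (T ↔ U)) → S) ⊕ T = True ⊕ True = False
U ∧ (((S → (T ↔ U)) → S) ⊕ T) = True ∧ False = False
(((P ⊕ T) ⊕ ((T ∨ U) ∨ T)) ∨ ¬((((Q → U) → U) ⊕ ((P → U) ↔ S)) → (P → Q))) ⊕ (U ∧ (((S → (T ↔ U)) → S) ⊕ T)) = False ⊕ False = False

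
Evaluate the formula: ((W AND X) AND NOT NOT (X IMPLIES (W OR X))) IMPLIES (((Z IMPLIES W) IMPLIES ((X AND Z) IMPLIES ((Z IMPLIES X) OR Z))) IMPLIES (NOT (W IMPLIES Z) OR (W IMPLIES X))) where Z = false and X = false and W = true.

Substituting Z=false, X=false, W=true:
W AND X = true AND false = false
W OR X = true OR false = true
X IMPLIES (W OR X) = false IMPLIES true = true
NOT (X IMPLIES (W OR X)) = NOT true = false
NOT NOT (X IMPLIES (W OR X)) = NOT false = true
(W AND X) AND NOT NOT (X IMPLIES (W OR X)) = false AND true = false
Z IMPLIES W = false IMPLIES true = true
X AND Z = false AND false = false
Z IMPLIES X = false IMPLIES false = true
(Z IMPLIES X) OR Z = true OR false = true
(X AND Z) IMPLIES ((Z IMPLIES X) OR Z) = false IMPLIES true = true
(Z IMPLIES W) IMPLIES ((X AND Z) IMPLIES ((Z IMPLIES X) OR Z)) = true IMPLIES true = true
W IMPLIES Z = true IMPLIES false = false
NOT (W IMPLIES Z) = NOT false = true
W IMPLIES X = true IMPLIES false = false
NOT (W IMPLIES Z) OR (W IMPLIES X) = true OR false = true
((Z IMPLIES W) IMPLIES ((X AND Z) IMPLIES ((Z IMPLIES X) OR Z))) IMPLIES (NOT (W IMPLIES Z) OR (W IMPLIES X)) = true IMPLIES true = true
((W AND X) AND NOT NOT (X IMPLIES (W OR X))) IMPLIES (((Z IMPLIES W) IMPLIES ((X AND Z) IMPLIES ((Z IMPLIES X) OR Z))) IMPLIES (NOT (W IMPLIES Z) OR (W IMPLIES X))) = false IMPLIES true = true

true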